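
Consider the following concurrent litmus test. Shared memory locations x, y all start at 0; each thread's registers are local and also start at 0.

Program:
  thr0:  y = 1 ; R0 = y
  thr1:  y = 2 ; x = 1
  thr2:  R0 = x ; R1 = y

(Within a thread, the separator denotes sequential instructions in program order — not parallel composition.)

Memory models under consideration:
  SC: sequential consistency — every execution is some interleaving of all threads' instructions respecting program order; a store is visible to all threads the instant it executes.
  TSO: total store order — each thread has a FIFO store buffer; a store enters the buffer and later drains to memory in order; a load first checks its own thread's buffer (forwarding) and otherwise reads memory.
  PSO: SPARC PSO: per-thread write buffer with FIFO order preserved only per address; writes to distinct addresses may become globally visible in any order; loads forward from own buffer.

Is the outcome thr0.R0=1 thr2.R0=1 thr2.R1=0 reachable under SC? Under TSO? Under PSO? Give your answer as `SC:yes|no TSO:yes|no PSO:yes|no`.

SC:no TSO:no PSO:yes

outcome vector order: (thr0.R0,thr2.R0,thr2.R1)
SC: 9 outcomes — {<1 0 0>; <1 0 1>; <1 0 2>; <1 1 1>; <1 1 2>; <2 0 0>; <2 0 1>; <2 0 2>; <2 1 2>}
TSO: 9 outcomes — {<1 0 0>; <1 0 1>; <1 0 2>; <1 1 1>; <1 1 2>; <2 0 0>; <2 0 1>; <2 0 2>; <2 1 2>}
PSO: 12 outcomes — {<1 0 0>; <1 0 1>; <1 0 2>; <1 1 0>; <1 1 1>; <1 1 2>; <2 0 0>; <2 0 1>; <2 0 2>; <2 1 0>; <2 1 1>; <2 1 2>}
target <1 1 0> ∈ {PSO}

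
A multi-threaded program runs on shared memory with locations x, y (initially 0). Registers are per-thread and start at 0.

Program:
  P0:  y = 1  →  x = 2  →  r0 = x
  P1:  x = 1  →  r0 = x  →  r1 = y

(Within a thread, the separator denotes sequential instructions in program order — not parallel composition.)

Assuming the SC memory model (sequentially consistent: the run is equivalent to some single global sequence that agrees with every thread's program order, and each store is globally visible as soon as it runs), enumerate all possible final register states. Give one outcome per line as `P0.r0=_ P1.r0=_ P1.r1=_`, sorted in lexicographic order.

outcome vector order: (P0.r0,P1.r0,P1.r1)
|SC outcomes| = 4

P0.r0=1 P1.r0=1 P1.r1=1
P0.r0=2 P1.r0=1 P1.r1=0
P0.r0=2 P1.r0=1 P1.r1=1
P0.r0=2 P1.r0=2 P1.r1=1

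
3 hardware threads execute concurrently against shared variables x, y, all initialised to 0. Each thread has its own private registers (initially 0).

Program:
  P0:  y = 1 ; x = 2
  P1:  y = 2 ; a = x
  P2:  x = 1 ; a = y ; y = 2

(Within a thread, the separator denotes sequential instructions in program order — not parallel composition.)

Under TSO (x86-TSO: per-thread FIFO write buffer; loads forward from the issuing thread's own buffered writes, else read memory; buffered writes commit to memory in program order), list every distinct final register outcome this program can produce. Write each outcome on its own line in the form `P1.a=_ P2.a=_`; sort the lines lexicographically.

P1.a=0 P2.a=0
P1.a=0 P2.a=1
P1.a=0 P2.a=2
P1.a=1 P2.a=0
P1.a=1 P2.a=1
P1.a=1 P2.a=2
P1.a=2 P2.a=0
P1.a=2 P2.a=1
P1.a=2 P2.a=2

outcome vector order: (P1.a,P2.a)
|TSO outcomes| = 9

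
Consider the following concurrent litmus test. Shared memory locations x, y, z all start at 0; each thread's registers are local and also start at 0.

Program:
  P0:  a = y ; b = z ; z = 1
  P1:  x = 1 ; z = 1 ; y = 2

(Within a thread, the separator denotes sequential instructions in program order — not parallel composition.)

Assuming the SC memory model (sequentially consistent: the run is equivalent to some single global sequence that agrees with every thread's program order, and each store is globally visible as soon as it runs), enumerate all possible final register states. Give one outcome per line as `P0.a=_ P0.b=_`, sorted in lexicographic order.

outcome vector order: (P0.a,P0.b)
|SC outcomes| = 3

P0.a=0 P0.b=0
P0.a=0 P0.b=1
P0.a=2 P0.b=1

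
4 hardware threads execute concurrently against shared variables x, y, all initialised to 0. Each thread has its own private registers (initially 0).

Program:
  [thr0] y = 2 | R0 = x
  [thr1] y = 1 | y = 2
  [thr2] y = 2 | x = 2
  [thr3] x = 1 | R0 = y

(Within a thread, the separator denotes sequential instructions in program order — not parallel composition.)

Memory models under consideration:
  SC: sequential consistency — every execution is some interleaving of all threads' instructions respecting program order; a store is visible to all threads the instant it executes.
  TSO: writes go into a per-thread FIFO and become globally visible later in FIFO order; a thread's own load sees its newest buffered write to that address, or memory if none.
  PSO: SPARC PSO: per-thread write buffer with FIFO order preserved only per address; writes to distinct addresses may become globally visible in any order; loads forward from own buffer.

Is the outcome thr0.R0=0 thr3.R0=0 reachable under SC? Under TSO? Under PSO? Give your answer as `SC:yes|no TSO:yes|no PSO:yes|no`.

SC:no TSO:yes PSO:yes

outcome vector order: (thr0.R0,thr3.R0)
SC (8): <0 1> <0 2> <1 0> <1 1> <1 2> <2 0> <2 1> <2 2>
TSO (9): <0 0> <0 1> <0 2> <1 0> <1 1> <1 2> <2 0> <2 1> <2 2>
PSO (9): <0 0> <0 1> <0 2> <1 0> <1 1> <1 2> <2 0> <2 1> <2 2>
target <0 0> ∈ {TSO,PSO}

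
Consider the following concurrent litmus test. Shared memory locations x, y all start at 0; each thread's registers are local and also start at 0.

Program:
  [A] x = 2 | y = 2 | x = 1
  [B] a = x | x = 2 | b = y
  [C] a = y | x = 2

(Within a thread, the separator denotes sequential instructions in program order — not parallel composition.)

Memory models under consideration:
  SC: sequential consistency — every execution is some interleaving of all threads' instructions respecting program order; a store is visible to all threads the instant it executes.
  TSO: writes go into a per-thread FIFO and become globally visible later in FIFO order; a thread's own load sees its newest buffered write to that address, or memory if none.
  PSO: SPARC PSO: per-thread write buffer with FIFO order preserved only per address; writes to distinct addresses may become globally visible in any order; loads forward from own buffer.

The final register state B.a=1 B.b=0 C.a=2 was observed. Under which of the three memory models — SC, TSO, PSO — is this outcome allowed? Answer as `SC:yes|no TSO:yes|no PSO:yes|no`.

outcome vector order: (B.a,B.b,C.a)
under SC → 0/0/0, 0/0/2, 0/2/0, 0/2/2, 1/2/0, 1/2/2, 2/0/0, 2/0/2, 2/2/0, 2/2/2
under TSO → 0/0/0, 0/0/2, 0/2/0, 0/2/2, 1/2/0, 1/2/2, 2/0/0, 2/0/2, 2/2/0, 2/2/2
under PSO → 0/0/0, 0/0/2, 0/2/0, 0/2/2, 1/0/0, 1/0/2, 1/2/0, 1/2/2, 2/0/0, 2/0/2, 2/2/0, 2/2/2
target 1/0/2 ∈ {PSO}

SC:no TSO:no PSO:yes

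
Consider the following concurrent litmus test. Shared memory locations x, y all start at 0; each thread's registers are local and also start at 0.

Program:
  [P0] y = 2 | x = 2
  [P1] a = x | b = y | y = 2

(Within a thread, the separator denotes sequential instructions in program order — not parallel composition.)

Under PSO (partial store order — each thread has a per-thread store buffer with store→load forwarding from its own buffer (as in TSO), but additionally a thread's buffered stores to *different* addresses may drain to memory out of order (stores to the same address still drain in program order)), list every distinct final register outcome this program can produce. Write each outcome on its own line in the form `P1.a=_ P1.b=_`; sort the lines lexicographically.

outcome vector order: (P1.a,P1.b)
|PSO outcomes| = 4

P1.a=0 P1.b=0
P1.a=0 P1.b=2
P1.a=2 P1.b=0
P1.a=2 P1.b=2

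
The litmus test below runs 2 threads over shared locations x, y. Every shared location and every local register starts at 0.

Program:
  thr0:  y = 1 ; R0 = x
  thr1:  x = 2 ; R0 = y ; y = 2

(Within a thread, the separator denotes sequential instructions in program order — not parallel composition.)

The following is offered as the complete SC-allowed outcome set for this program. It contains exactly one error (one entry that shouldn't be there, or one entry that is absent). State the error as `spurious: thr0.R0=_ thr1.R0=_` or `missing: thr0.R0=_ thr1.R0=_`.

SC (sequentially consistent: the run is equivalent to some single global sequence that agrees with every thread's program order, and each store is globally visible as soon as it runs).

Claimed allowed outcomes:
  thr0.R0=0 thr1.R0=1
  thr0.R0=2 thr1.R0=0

missing: thr0.R0=2 thr1.R0=1

outcome vector order: (thr0.R0,thr1.R0)
under SC → (0,1) (2,0) (2,1)
SC∖claimed = {(2,1)}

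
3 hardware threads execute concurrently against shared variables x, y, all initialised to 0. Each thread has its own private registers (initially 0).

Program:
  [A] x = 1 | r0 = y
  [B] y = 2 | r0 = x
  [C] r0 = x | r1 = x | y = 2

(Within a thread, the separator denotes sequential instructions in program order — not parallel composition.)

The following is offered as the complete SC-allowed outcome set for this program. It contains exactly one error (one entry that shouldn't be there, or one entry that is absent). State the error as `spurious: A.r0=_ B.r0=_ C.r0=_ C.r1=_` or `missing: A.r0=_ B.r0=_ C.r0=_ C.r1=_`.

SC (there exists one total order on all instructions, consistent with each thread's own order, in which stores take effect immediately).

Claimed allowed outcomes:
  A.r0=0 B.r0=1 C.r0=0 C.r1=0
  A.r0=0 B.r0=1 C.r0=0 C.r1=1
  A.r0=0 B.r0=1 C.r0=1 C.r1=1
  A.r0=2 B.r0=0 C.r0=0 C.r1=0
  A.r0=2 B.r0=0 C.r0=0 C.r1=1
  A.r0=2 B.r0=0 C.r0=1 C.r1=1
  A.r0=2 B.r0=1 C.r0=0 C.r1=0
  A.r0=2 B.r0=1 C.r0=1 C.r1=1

missing: A.r0=2 B.r0=1 C.r0=0 C.r1=1

outcome vector order: (A.r0,B.r0,C.r0,C.r1)
SC: 9 outcomes — {<0 1 0 0>; <0 1 0 1>; <0 1 1 1>; <2 0 0 0>; <2 0 0 1>; <2 0 1 1>; <2 1 0 0>; <2 1 0 1>; <2 1 1 1>}
SC∖claimed = {<2 1 0 1>}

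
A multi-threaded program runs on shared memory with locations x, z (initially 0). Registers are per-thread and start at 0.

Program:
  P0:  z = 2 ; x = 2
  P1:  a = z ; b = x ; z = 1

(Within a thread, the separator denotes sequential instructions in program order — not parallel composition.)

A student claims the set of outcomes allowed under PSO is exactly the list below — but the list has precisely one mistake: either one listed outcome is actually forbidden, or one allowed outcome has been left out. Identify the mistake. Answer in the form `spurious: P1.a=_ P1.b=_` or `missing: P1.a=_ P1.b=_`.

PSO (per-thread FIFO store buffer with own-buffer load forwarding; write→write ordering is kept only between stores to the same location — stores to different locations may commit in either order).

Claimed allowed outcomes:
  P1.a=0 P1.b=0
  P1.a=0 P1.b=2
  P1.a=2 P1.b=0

missing: P1.a=2 P1.b=2

outcome vector order: (P1.a,P1.b)
under PSO → 00; 02; 20; 22
PSO∖claimed = {22}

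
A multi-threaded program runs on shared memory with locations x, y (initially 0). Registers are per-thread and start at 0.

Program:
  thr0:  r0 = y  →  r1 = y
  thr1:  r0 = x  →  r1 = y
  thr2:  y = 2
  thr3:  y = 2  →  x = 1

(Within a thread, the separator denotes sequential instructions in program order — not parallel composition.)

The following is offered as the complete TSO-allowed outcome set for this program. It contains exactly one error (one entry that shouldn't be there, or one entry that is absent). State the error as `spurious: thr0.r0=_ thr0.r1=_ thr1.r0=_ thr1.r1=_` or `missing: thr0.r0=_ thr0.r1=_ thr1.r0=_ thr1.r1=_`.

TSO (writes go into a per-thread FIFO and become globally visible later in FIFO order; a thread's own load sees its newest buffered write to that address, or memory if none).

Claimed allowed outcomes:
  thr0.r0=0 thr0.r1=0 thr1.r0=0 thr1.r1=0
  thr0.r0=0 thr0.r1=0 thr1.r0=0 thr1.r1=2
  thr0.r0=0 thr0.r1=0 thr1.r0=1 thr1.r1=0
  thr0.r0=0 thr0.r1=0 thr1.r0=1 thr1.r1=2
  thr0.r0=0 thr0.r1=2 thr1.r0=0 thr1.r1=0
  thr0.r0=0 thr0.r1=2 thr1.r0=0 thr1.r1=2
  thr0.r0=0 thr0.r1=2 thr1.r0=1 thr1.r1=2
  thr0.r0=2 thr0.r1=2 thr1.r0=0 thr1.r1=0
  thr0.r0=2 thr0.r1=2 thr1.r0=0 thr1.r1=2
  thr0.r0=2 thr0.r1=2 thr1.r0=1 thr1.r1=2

outcome vector order: (thr0.r0,thr0.r1,thr1.r0,thr1.r1)
[TSO] allowed = {(0,0,0,0) (0,0,0,2) (0,0,1,2) (0,2,0,0) (0,2,0,2) (0,2,1,2) (2,2,0,0) (2,2,0,2) (2,2,1,2)}
claimed∖TSO = {(0,0,1,0)}

spurious: thr0.r0=0 thr0.r1=0 thr1.r0=1 thr1.r1=0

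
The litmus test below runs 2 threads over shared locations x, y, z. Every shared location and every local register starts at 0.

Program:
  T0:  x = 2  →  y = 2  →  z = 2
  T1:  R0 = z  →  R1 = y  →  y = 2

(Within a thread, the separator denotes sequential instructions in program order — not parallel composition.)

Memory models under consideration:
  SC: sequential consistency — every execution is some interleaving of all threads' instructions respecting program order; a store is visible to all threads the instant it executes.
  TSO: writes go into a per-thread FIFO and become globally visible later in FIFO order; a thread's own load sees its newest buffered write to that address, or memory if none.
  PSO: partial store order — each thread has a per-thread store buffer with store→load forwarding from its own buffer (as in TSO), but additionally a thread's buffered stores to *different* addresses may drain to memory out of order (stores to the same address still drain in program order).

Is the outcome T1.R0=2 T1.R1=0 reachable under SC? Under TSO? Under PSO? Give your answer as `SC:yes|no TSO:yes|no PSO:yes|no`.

outcome vector order: (T1.R0,T1.R1)
under SC → (0,0), (0,2), (2,2)
under TSO → (0,0), (0,2), (2,2)
under PSO → (0,0), (0,2), (2,0), (2,2)
target (2,0) ∈ {PSO}

SC:no TSO:no PSO:yes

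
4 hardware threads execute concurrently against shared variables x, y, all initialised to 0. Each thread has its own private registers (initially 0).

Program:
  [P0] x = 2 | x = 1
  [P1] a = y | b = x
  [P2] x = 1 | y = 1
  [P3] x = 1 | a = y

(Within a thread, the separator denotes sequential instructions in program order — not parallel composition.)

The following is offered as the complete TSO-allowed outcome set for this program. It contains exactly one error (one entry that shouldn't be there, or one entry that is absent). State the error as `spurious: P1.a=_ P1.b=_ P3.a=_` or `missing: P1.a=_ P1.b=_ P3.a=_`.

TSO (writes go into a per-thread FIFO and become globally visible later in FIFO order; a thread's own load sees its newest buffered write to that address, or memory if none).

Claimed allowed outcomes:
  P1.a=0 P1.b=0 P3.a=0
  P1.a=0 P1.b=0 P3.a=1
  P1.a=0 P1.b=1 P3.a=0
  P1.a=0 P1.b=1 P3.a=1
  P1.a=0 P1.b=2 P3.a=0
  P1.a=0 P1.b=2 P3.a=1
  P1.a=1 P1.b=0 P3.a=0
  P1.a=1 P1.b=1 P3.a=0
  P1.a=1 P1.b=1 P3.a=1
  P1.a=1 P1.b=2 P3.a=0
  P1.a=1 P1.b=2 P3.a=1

outcome vector order: (P1.a,P1.b,P3.a)
[TSO] allowed = {(0,0,0), (0,0,1), (0,1,0), (0,1,1), (0,2,0), (0,2,1), (1,1,0), (1,1,1), (1,2,0), (1,2,1)}
claimed∖TSO = {(1,0,0)}

spurious: P1.a=1 P1.b=0 P3.a=0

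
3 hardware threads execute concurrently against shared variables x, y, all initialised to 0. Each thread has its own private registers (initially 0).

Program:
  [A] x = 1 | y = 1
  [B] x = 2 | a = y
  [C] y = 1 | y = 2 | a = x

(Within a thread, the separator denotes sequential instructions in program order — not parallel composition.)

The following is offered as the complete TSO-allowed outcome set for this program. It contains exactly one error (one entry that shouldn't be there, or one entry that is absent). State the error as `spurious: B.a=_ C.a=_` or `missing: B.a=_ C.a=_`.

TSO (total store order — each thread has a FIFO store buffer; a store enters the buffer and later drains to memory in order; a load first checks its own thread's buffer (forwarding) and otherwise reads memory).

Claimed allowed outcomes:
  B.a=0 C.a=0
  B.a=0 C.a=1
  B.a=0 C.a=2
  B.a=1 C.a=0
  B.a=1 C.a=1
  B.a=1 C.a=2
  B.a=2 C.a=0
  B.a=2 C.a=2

outcome vector order: (B.a,C.a)
[TSO] allowed = {(0,0), (0,1), (0,2), (1,0), (1,1), (1,2), (2,0), (2,1), (2,2)}
TSO∖claimed = {(2,1)}

missing: B.a=2 C.a=1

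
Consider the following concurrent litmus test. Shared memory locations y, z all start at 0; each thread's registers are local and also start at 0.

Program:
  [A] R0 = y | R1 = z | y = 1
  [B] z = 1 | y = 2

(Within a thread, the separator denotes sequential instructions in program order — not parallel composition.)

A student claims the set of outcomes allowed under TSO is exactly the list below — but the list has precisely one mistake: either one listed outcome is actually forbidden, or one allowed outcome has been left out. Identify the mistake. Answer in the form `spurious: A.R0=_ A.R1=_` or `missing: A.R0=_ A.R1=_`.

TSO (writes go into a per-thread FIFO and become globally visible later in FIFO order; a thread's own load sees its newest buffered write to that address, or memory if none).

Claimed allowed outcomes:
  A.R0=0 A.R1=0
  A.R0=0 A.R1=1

outcome vector order: (A.R0,A.R1)
under TSO → <0 0>; <0 1>; <2 1>
TSO∖claimed = {<2 1>}

missing: A.R0=2 A.R1=1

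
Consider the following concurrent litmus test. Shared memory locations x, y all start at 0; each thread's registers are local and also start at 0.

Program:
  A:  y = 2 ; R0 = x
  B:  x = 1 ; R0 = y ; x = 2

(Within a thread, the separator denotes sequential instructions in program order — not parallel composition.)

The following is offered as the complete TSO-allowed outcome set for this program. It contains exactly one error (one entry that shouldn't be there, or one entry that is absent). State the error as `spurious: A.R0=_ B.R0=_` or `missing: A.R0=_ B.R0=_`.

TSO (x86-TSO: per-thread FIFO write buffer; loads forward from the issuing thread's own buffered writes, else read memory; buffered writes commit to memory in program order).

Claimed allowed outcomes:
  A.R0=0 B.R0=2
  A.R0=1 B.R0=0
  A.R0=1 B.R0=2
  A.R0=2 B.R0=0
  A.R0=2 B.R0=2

missing: A.R0=0 B.R0=0

outcome vector order: (A.R0,B.R0)
TSO (6): (0,0) (0,2) (1,0) (1,2) (2,0) (2,2)
TSO∖claimed = {(0,0)}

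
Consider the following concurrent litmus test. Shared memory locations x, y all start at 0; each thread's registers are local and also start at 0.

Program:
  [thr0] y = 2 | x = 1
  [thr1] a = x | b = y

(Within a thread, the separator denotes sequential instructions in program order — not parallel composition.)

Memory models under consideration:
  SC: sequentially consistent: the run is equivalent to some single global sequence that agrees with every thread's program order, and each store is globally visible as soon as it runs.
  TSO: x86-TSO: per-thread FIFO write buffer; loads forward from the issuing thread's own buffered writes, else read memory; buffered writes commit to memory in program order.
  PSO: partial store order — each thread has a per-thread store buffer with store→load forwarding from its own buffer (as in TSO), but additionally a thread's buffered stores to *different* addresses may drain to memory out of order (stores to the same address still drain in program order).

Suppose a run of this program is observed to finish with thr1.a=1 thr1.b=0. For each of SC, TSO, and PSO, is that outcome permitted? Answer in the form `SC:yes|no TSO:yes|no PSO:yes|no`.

outcome vector order: (thr1.a,thr1.b)
under SC → 00 02 12
under TSO → 00 02 12
under PSO → 00 02 10 12
target 10 ∈ {PSO}

SC:no TSO:no PSO:yes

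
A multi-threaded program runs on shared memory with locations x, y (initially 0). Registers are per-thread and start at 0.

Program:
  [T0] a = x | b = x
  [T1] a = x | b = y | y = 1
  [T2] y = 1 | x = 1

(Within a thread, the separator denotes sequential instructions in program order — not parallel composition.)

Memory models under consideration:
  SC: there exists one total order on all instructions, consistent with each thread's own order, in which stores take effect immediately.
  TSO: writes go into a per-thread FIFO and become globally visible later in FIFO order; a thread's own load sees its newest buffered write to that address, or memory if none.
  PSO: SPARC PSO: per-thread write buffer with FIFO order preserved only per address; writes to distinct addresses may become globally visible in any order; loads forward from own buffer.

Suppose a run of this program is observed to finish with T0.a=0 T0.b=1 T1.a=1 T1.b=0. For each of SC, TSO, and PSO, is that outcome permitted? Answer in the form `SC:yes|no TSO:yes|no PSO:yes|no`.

outcome vector order: (T0.a,T0.b,T1.a,T1.b)
SC: 9 outcomes — {0/0/0/0, 0/0/0/1, 0/0/1/1, 0/1/0/0, 0/1/0/1, 0/1/1/1, 1/1/0/0, 1/1/0/1, 1/1/1/1}
TSO: 9 outcomes — {0/0/0/0, 0/0/0/1, 0/0/1/1, 0/1/0/0, 0/1/0/1, 0/1/1/1, 1/1/0/0, 1/1/0/1, 1/1/1/1}
PSO: 12 outcomes — {0/0/0/0, 0/0/0/1, 0/0/1/0, 0/0/1/1, 0/1/0/0, 0/1/0/1, 0/1/1/0, 0/1/1/1, 1/1/0/0, 1/1/0/1, 1/1/1/0, 1/1/1/1}
target 0/1/1/0 ∈ {PSO}

SC:no TSO:no PSO:yes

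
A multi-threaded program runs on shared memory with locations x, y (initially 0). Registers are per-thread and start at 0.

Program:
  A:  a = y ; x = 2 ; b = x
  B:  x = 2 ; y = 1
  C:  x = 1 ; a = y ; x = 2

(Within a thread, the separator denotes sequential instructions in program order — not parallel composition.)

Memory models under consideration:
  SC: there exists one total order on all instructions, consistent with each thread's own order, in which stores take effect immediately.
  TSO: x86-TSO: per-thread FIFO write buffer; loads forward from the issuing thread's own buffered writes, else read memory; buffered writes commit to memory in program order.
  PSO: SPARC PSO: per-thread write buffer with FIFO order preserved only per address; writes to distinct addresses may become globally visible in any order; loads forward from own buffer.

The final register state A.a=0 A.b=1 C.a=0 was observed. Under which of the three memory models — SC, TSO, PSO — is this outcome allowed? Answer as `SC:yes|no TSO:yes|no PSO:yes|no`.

SC:yes TSO:yes PSO:yes

outcome vector order: (A.a,A.b,C.a)
[SC] allowed = {010; 011; 020; 021; 111; 120; 121}
[TSO] allowed = {010; 011; 020; 021; 110; 111; 120; 121}
[PSO] allowed = {010; 011; 020; 021; 110; 111; 120; 121}
target 010 ∈ {SC,TSO,PSO}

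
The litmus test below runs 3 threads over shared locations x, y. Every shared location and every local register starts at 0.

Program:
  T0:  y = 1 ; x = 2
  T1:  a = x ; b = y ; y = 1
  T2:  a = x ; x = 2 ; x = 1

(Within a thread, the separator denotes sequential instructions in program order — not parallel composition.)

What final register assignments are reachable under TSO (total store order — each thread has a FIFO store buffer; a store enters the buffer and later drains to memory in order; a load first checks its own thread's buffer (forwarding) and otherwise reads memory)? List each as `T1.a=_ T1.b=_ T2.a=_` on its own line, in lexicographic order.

outcome vector order: (T1.a,T1.b,T2.a)
|TSO outcomes| = 10

T1.a=0 T1.b=0 T2.a=0
T1.a=0 T1.b=0 T2.a=2
T1.a=0 T1.b=1 T2.a=0
T1.a=0 T1.b=1 T2.a=2
T1.a=1 T1.b=0 T2.a=0
T1.a=1 T1.b=1 T2.a=0
T1.a=1 T1.b=1 T2.a=2
T1.a=2 T1.b=0 T2.a=0
T1.a=2 T1.b=1 T2.a=0
T1.a=2 T1.b=1 T2.a=2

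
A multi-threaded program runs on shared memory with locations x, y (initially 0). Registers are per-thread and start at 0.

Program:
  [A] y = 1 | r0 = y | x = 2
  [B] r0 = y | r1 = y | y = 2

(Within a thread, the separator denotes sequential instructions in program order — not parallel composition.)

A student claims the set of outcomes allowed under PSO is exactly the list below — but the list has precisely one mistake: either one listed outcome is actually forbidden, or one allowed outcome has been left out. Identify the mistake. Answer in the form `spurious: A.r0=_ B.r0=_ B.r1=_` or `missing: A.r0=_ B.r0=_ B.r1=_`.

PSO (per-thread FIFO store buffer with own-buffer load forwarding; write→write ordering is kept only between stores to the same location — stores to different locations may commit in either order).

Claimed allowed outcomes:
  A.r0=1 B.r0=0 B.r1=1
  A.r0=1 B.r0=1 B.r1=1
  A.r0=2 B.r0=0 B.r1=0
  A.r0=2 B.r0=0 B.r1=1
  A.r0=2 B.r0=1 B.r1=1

missing: A.r0=1 B.r0=0 B.r1=0

outcome vector order: (A.r0,B.r0,B.r1)
[PSO] allowed = {<1 0 0> <1 0 1> <1 1 1> <2 0 0> <2 0 1> <2 1 1>}
PSO∖claimed = {<1 0 0>}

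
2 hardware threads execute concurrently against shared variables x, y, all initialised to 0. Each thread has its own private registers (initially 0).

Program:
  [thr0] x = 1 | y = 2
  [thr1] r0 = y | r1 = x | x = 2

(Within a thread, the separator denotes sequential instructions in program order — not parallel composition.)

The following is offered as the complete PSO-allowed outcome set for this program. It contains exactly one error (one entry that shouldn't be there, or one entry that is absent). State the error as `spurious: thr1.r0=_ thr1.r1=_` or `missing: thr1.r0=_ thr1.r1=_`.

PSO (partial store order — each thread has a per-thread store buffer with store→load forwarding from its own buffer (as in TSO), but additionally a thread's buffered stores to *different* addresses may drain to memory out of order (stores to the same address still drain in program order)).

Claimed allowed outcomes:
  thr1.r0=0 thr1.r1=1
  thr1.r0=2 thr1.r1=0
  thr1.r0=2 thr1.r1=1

missing: thr1.r0=0 thr1.r1=0

outcome vector order: (thr1.r0,thr1.r1)
under PSO → 00; 01; 20; 21
PSO∖claimed = {00}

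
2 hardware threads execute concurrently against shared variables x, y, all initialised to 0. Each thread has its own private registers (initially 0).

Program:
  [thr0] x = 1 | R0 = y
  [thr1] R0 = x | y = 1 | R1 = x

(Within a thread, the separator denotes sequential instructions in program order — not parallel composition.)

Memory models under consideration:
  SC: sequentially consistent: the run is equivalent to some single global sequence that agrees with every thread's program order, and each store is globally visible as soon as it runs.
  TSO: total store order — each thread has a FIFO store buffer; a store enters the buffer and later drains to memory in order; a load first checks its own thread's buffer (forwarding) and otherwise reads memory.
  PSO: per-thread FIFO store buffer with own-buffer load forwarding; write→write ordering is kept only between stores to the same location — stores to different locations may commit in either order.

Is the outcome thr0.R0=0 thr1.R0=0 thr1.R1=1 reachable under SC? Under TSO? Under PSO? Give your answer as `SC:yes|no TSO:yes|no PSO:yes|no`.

outcome vector order: (thr0.R0,thr1.R0,thr1.R1)
under SC → 0/0/1 0/1/1 1/0/0 1/0/1 1/1/1
under TSO → 0/0/0 0/0/1 0/1/1 1/0/0 1/0/1 1/1/1
under PSO → 0/0/0 0/0/1 0/1/1 1/0/0 1/0/1 1/1/1
target 0/0/1 ∈ {SC,TSO,PSO}

SC:yes TSO:yes PSO:yes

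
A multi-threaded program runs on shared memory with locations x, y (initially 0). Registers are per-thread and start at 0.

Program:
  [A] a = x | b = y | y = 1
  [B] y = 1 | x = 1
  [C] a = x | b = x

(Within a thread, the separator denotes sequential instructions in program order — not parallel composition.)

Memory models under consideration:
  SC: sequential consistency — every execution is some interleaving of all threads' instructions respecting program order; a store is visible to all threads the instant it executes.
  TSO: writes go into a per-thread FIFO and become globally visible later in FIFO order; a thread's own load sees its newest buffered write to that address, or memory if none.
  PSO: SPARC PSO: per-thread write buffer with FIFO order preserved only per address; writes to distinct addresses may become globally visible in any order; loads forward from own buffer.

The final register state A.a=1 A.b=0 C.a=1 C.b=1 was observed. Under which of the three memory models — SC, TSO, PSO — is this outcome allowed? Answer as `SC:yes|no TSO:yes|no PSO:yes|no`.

outcome vector order: (A.a,A.b,C.a,C.b)
[SC] allowed = {0000; 0001; 0011; 0100; 0101; 0111; 1100; 1101; 1111}
[TSO] allowed = {0000; 0001; 0011; 0100; 0101; 0111; 1100; 1101; 1111}
[PSO] allowed = {0000; 0001; 0011; 0100; 0101; 0111; 1000; 1001; 1011; 1100; 1101; 1111}
target 1011 ∈ {PSO}

SC:no TSO:no PSO:yes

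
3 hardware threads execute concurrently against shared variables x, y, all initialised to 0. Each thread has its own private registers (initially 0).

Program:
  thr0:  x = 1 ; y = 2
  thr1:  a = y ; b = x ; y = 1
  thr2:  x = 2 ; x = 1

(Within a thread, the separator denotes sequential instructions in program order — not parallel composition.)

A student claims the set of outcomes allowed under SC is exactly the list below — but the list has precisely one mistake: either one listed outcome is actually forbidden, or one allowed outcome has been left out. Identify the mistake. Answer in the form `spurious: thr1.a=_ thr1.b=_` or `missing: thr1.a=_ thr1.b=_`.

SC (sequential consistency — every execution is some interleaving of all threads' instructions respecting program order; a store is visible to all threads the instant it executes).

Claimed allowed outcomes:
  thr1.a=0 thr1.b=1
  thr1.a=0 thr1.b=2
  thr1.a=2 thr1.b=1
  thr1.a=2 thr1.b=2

missing: thr1.a=0 thr1.b=0

outcome vector order: (thr1.a,thr1.b)
SC (5): <0 0> <0 1> <0 2> <2 1> <2 2>
SC∖claimed = {<0 0>}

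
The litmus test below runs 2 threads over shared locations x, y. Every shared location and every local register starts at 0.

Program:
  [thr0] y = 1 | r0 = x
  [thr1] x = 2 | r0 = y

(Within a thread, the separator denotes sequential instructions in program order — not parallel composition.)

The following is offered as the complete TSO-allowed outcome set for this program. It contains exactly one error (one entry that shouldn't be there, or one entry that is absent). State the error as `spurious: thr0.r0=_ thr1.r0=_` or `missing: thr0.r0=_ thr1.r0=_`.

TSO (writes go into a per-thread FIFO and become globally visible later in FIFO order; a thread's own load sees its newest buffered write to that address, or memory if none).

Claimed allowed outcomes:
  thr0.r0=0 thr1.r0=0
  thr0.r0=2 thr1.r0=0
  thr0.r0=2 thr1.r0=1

missing: thr0.r0=0 thr1.r0=1

outcome vector order: (thr0.r0,thr1.r0)
[TSO] allowed = {(0,0) (0,1) (2,0) (2,1)}
TSO∖claimed = {(0,1)}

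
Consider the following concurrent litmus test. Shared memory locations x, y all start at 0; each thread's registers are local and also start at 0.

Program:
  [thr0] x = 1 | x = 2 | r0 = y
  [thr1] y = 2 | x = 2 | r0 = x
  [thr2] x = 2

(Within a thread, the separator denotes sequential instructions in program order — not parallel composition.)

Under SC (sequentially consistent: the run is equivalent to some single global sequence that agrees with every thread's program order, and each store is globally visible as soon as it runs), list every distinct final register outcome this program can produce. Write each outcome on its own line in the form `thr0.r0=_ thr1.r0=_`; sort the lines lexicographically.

thr0.r0=0 thr1.r0=2
thr0.r0=2 thr1.r0=1
thr0.r0=2 thr1.r0=2

outcome vector order: (thr0.r0,thr1.r0)
|SC outcomes| = 3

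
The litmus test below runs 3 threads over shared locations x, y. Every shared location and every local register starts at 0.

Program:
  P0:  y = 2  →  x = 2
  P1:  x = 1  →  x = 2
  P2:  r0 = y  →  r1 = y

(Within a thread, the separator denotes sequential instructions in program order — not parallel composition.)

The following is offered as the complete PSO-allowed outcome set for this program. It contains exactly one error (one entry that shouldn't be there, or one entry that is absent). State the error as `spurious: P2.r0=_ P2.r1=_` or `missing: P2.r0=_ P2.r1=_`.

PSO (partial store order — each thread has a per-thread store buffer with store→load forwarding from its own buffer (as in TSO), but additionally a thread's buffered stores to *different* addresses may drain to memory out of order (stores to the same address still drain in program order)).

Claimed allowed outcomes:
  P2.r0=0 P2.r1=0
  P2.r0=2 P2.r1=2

outcome vector order: (P2.r0,P2.r1)
under PSO → (0,0); (0,2); (2,2)
PSO∖claimed = {(0,2)}

missing: P2.r0=0 P2.r1=2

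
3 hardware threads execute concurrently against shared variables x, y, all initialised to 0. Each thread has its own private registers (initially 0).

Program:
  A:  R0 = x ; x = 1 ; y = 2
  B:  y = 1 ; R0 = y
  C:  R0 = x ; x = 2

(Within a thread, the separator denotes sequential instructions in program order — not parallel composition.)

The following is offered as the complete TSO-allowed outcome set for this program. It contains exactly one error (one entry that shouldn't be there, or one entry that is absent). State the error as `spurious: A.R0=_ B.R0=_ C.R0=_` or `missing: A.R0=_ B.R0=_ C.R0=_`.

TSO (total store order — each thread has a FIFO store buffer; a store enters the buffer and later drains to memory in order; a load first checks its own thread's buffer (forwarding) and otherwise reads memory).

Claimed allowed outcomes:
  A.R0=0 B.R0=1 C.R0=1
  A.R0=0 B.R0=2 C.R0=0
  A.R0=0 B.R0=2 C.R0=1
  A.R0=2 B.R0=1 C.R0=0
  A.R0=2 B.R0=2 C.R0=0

outcome vector order: (A.R0,B.R0,C.R0)
TSO: 6 outcomes — {0/1/0 0/1/1 0/2/0 0/2/1 2/1/0 2/2/0}
TSO∖claimed = {0/1/0}

missing: A.R0=0 B.R0=1 C.R0=0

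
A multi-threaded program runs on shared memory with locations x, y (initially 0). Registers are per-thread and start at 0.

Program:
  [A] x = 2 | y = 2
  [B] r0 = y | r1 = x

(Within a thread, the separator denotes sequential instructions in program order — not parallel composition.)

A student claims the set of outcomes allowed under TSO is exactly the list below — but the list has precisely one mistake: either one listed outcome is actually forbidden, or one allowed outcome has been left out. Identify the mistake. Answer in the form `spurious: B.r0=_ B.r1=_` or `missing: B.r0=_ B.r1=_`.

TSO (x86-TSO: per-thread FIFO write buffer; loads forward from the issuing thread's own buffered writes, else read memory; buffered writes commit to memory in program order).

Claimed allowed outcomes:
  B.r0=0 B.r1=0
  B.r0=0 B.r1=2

missing: B.r0=2 B.r1=2

outcome vector order: (B.r0,B.r1)
[TSO] allowed = {00; 02; 22}
TSO∖claimed = {22}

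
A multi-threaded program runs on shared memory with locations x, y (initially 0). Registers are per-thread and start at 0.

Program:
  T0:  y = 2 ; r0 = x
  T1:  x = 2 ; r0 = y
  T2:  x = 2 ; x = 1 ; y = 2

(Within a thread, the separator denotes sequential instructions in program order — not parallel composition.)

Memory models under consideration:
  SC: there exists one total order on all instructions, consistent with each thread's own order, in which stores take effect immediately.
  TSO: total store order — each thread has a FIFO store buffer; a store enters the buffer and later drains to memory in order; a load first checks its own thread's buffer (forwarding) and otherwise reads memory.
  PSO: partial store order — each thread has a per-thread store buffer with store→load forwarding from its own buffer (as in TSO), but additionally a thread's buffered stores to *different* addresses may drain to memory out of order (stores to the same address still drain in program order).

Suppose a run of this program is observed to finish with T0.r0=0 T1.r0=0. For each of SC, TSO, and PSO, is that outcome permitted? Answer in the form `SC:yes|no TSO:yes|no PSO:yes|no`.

SC:no TSO:yes PSO:yes

outcome vector order: (T0.r0,T1.r0)
SC (5): (0,2); (1,0); (1,2); (2,0); (2,2)
TSO (6): (0,0); (0,2); (1,0); (1,2); (2,0); (2,2)
PSO (6): (0,0); (0,2); (1,0); (1,2); (2,0); (2,2)
target (0,0) ∈ {TSO,PSO}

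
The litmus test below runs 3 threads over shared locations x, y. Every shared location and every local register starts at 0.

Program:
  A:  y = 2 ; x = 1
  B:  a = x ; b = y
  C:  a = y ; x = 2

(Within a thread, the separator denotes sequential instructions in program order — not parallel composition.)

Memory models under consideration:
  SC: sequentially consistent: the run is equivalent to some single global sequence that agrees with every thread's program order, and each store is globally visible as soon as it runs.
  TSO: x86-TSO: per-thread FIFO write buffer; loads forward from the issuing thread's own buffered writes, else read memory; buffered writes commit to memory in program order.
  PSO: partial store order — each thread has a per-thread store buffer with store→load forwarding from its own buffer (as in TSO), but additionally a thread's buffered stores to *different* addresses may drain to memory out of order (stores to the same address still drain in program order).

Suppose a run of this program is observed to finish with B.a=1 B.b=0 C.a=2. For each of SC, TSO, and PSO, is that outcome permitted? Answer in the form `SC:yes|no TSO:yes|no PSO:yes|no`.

SC:no TSO:no PSO:yes

outcome vector order: (B.a,B.b,C.a)
SC (9): 000; 002; 020; 022; 120; 122; 200; 220; 222
TSO (9): 000; 002; 020; 022; 120; 122; 200; 220; 222
PSO (11): 000; 002; 020; 022; 100; 102; 120; 122; 200; 220; 222
target 102 ∈ {PSO}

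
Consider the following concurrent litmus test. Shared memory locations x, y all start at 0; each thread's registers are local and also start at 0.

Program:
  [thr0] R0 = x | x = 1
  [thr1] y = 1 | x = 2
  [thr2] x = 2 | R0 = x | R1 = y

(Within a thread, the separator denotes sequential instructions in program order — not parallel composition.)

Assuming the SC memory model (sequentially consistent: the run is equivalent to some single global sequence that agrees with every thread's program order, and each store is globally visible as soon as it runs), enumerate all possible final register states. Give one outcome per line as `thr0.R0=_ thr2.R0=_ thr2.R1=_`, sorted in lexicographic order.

outcome vector order: (thr0.R0,thr2.R0,thr2.R1)
|SC outcomes| = 8

thr0.R0=0 thr2.R0=1 thr2.R1=0
thr0.R0=0 thr2.R0=1 thr2.R1=1
thr0.R0=0 thr2.R0=2 thr2.R1=0
thr0.R0=0 thr2.R0=2 thr2.R1=1
thr0.R0=2 thr2.R0=1 thr2.R1=0
thr0.R0=2 thr2.R0=1 thr2.R1=1
thr0.R0=2 thr2.R0=2 thr2.R1=0
thr0.R0=2 thr2.R0=2 thr2.R1=1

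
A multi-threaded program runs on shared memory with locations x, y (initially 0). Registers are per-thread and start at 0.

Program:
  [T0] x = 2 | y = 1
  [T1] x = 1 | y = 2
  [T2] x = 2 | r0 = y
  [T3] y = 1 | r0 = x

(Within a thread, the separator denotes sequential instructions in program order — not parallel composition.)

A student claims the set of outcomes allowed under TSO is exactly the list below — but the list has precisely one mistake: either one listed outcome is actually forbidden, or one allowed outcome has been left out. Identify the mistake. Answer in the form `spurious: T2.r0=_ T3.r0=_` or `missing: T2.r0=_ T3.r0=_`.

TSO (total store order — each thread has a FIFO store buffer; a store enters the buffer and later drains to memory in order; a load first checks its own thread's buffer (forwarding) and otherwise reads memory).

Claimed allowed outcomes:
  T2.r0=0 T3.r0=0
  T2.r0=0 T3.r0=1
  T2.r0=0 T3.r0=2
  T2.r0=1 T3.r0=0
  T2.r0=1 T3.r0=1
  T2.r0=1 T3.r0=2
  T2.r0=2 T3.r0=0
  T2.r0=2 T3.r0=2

outcome vector order: (T2.r0,T3.r0)
[TSO] allowed = {0/0; 0/1; 0/2; 1/0; 1/1; 1/2; 2/0; 2/1; 2/2}
TSO∖claimed = {2/1}

missing: T2.r0=2 T3.r0=1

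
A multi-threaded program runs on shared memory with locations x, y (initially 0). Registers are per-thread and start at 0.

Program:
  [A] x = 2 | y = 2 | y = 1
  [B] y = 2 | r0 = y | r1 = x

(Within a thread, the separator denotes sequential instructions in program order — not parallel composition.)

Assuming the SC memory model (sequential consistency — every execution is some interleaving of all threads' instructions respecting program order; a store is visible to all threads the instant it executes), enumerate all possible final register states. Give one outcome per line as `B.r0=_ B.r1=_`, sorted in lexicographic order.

outcome vector order: (B.r0,B.r1)
|SC outcomes| = 3

B.r0=1 B.r1=2
B.r0=2 B.r1=0
B.r0=2 B.r1=2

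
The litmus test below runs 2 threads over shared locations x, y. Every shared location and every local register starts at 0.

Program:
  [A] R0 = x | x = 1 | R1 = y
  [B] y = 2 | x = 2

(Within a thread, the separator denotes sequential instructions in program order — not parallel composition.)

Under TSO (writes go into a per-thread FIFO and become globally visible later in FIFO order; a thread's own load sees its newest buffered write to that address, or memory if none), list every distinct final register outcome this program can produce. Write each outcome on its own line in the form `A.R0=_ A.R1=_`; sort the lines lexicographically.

outcome vector order: (A.R0,A.R1)
|TSO outcomes| = 3

A.R0=0 A.R1=0
A.R0=0 A.R1=2
A.R0=2 A.R1=2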